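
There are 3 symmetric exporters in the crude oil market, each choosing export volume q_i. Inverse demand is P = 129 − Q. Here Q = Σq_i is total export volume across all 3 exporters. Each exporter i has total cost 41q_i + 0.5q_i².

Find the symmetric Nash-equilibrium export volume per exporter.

17.6

A representative exporter's profit is π_i = q_i(129 − Q) − 41q_i − 0.5q_i², with Q = q_i + Σ_{j≠i} q_j.
First-order condition: 88 − 3q_i − Σ_{j≠i} q_j = 0.
With identical exporters, set every q_j = q: then 88 − 3q − 2q = 0, i.e. q = 88/5 = 17.6.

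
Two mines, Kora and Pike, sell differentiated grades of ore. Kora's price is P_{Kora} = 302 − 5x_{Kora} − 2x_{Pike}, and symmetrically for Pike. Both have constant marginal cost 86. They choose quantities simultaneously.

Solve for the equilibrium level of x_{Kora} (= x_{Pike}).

18

Mine Kora's profit: π = x_{Kora}(302 − 5x_{Kora} − 2x_{Pike}) − 86x_{Kora}.
∂π/∂x_{Kora} = 216 − 10x_{Kora} − 2x_{Pike} = 0 ⇒ x_{Kora} = 21.6 − 0.2x_{Pike}.
The game is symmetric, so in equilibrium x_{Pike} = x_{Kora}: the reaction function gives 1.2x_{Kora} = 21.6, hence x_{Kora} = 18.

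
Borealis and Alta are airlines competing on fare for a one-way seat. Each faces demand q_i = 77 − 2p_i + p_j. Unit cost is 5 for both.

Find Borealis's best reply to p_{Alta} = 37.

31

Borealis's profit: π = (p_{Borealis} − 5)(77 − 2p_{Borealis} + p_{Alta}).
∂π/∂p_{Borealis} = 87 − 4p_{Borealis} + p_{Alta} = 0 ⇒ p_{Borealis} = 21.75 + 0.25p_{Alta}.
At p_{Alta} = 37: p_{Borealis} = 21.75 + 0.25·37 = 31.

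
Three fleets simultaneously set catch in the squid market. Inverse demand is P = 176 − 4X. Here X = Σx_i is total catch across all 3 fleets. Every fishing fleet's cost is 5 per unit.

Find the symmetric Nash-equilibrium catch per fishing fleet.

10.6875

A representative fishing fleet's profit is π_i = x_i(176 − 4X) − 5x_i, with X = x_i + Σ_{j≠i} x_j.
First-order condition: 171 − 8x_i − 4Σ_{j≠i} x_j = 0.
In a symmetric equilibrium every fishing fleet chooses the same x, so Σ_{j≠i} x_j = 2x. The condition becomes 171 − 16x = 0, giving x = 171/16 = 10.6875.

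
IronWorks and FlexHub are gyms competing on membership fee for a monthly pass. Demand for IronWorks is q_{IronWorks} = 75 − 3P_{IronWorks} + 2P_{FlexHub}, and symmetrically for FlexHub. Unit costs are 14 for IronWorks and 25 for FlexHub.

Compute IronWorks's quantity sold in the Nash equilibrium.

IronWorks's profit: π = (P_{IronWorks} − 14)(75 − 3P_{IronWorks} + 2P_{FlexHub}).
∂π/∂P_{IronWorks} = 117 − 6P_{IronWorks} + 2P_{FlexHub} = 0 ⇒ P_{IronWorks} = 19.5 + (1/3)P_{FlexHub}.
Similarly P_{FlexHub} = 25 + (1/3)P_{IronWorks}.
Substituting the second reaction function into the first: P_{IronWorks} = 19.5 + (1/3)(25 + (1/3)P_{IronWorks}), which gives (8/9)P_{IronWorks} = 167/6 ⇒ P_{IronWorks} = 31.3125.
Then P_{FlexHub} = 25 + (1/3)·31.3125 = 35.4375.
q_{IronWorks} = 75 − 3·31.3125 + 2·35.4375 = 51.9375.

51.9375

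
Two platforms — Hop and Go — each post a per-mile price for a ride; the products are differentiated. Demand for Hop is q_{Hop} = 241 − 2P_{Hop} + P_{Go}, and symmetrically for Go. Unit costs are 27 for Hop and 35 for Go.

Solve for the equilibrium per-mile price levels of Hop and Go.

Hop's profit: π = (P_{Hop} − 27)(241 − 2P_{Hop} + P_{Go}).
∂π/∂P_{Hop} = 295 − 4P_{Hop} + P_{Go} = 0 ⇒ P_{Hop} = 73.75 + 0.25P_{Go}.
Similarly P_{Go} = 77.75 + 0.25P_{Hop}.
Solving the two reaction functions simultaneously: (1 − (0.25)(0.25))P_{Hop} = 73.75 + 0.25·77.75, so 0.9375P_{Hop} = 93.1875 and P_{Hop} = 99.4.
Then P_{Go} = 77.75 + 0.25·99.4 = 102.6.

99.4, 102.6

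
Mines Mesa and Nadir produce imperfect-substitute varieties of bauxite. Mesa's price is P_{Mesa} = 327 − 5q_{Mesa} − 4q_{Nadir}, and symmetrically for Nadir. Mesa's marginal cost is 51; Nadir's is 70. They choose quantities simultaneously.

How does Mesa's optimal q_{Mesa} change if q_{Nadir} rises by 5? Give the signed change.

Mine Mesa's profit: π = q_{Mesa}(327 − 5q_{Mesa} − 4q_{Nadir}) − 51q_{Mesa}.
∂π/∂q_{Mesa} = 276 − 10q_{Mesa} − 4q_{Nadir} = 0 ⇒ q_{Mesa} = 27.6 − 0.4q_{Nadir}.
The reaction-function slope is −0.4, so a 5-unit rise in q_{Nadir} moves q_{Mesa} by −0.4 × 5 = −2. Mesa's best response falls — the actions are strategic substitutes.

-2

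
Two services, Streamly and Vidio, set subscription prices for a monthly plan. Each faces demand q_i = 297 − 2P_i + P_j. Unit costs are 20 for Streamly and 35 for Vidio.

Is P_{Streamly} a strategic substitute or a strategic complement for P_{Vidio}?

Streamly's profit: π = (P_{Streamly} − 20)(297 − 2P_{Streamly} + P_{Vidio}).
∂π/∂P_{Streamly} = 337 − 4P_{Streamly} + P_{Vidio} = 0 ⇒ P_{Streamly} = 84.25 + 0.25P_{Vidio}.
The best-response slope dP_{Streamly}/dP_{Vidio} = 0.25 > 0: the reaction function is upward-sloping, so the choices are strategic complements.

strategic complements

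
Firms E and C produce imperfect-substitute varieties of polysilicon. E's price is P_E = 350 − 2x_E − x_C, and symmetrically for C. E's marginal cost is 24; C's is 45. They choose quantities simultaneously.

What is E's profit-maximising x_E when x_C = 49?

Firm E's profit: π = x_E(350 − 2x_E − x_C) − 24x_E.
∂π/∂x_E = 326 − 4x_E − x_C = 0 ⇒ x_E = 81.5 − 0.25x_C.
At x_C = 49: x_E = 81.5 − 0.25·49 = 69.25.

69.25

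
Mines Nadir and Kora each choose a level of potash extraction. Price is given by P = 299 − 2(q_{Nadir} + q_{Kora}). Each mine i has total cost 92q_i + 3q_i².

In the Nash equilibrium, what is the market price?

Mine Nadir's profit: π = q_{Nadir}(299 − 2(q_{Nadir} + q_{Kora})) − 92q_{Nadir} − 3q_{Nadir}².
∂π/∂q_{Nadir} = 207 − 10q_{Nadir} − 2q_{Kora} = 0, so q_{Nadir} = 20.7 − 0.2q_{Kora}.
Setting q_{Nadir} = q_{Kora} in the reaction function: q_{Nadir} = 20.7 − 0.2q_{Nadir}, so q_{Nadir} = 20.7 / 1.2 = 17.25.
Equilibrium price: P = 299 − 2·34.5 = 230.

230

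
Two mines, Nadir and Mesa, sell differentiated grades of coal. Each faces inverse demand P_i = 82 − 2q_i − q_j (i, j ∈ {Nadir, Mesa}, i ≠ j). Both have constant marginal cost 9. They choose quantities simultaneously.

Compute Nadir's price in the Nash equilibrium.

38.2

Mine Nadir's profit: π = q_{Nadir}(82 − 2q_{Nadir} − q_{Mesa}) − 9q_{Nadir}.
∂π/∂q_{Nadir} = 73 − 4q_{Nadir} − q_{Mesa} = 0 ⇒ q_{Nadir} = 18.25 − 0.25q_{Mesa}.
By symmetry q_{Mesa} = q_{Nadir}; substituting into the reaction function, 1.25q_{Nadir} = 18.25 and q_{Nadir} = 14.6.
P_{Nadir} = 82 − 2·14.6 − 14.6 = 38.2.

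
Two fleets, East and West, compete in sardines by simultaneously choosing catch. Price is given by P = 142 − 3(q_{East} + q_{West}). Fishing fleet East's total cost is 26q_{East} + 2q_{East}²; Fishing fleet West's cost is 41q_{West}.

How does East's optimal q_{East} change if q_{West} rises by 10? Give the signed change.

-3

Fishing fleet East's profit: π = q_{East}(142 − 3(q_{East} + q_{West})) − 26q_{East} − 2q_{East}².
∂π/∂q_{East} = 116 − 10q_{East} − 3q_{West} = 0, so q_{East} = 11.6 − 0.3q_{West}.
The reaction-function slope is −0.3, so a 10-unit rise in q_{West} moves q_{East} by −0.3 × 10 = −3. East's best response falls — the actions are strategic substitutes.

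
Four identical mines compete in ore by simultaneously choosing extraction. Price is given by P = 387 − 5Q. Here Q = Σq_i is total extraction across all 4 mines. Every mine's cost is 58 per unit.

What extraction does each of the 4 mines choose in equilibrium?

13.16

A representative mine's profit is π_i = q_i(387 − 5Q) − 58q_i, with Q = q_i + Σ_{j≠i} q_j.
First-order condition: 329 − 10q_i − 5Σ_{j≠i} q_j = 0.
With identical mines, set every q_j = q: then 329 − 10q − 15q = 0, i.e. q = 329/25 = 13.16.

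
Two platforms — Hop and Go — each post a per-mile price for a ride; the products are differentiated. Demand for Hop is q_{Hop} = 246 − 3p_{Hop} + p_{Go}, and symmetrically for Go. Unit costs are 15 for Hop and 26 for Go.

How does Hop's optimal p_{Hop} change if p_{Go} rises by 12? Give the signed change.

2

Hop's profit: π = (p_{Hop} − 15)(246 − 3p_{Hop} + p_{Go}).
∂π/∂p_{Hop} = 291 − 6p_{Hop} + p_{Go} = 0 ⇒ p_{Hop} = 48.5 + (1/6)p_{Go}.
The reaction-function slope is 1/6, so a 12-unit rise in p_{Go} moves p_{Hop} by 1/6 × 12 = 2. Hop's best response rises — the actions are strategic complements.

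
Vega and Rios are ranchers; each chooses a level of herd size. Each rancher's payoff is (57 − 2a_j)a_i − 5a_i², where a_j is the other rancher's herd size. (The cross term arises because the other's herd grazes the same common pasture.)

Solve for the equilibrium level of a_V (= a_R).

Vega's payoff is (57 − 2a_R)a_V − 5a_V².
∂π/∂a_V = 57 − 2a_R − 10a_V = 0, so a_V = 5.7 − 0.2a_R.
By symmetry a_R = a_V; substituting into the reaction function, 1.2a_V = 5.7 and a_V = 4.75.

4.75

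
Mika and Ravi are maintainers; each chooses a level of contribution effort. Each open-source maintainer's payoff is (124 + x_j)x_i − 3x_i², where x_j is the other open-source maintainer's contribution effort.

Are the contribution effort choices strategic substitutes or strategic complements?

strategic complements

Mika's payoff is (124 + x_R)x_M − 3x_M².
∂π/∂x_M = 124 + x_R − 6x_M = 0, so x_M = 62/3 + (1/6)x_R.
The best-response slope dx_M/dx_R = 1/6 > 0: the reaction function is upward-sloping, so the choices are strategic complements.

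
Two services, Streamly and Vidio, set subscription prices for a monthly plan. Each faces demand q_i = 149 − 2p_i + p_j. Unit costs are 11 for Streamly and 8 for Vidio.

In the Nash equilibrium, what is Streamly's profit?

Streamly's profit: π = (p_{Streamly} − 11)(149 − 2p_{Streamly} + p_{Vidio}).
∂π/∂p_{Streamly} = 171 − 4p_{Streamly} + p_{Vidio} = 0 ⇒ p_{Streamly} = 42.75 + 0.25p_{Vidio}.
Similarly p_{Vidio} = 41.25 + 0.25p_{Streamly}.
Solving the two reaction functions simultaneously: (1 − (0.25)(0.25))p_{Streamly} = 42.75 + 0.25·41.25, so 0.9375p_{Streamly} = 53.0625 and p_{Streamly} = 56.6.
Then p_{Vidio} = 41.25 + 0.25·56.6 = 55.4.
q_{Streamly} = 149 − 2·56.6 + 55.4 = 91.2.
Profit = (56.6 − 11)·91.2 = 4158.72.

4158.72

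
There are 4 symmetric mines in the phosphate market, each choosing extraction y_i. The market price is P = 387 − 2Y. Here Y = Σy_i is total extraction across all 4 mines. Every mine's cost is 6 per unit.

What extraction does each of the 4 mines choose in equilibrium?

A representative mine's profit is π_i = y_i(387 − 2Y) − 6y_i, with Y = y_i + Σ_{j≠i} y_j.
First-order condition: 381 − 4y_i − 2Σ_{j≠i} y_j = 0.
Imposing symmetry (y_j = y for all j) turns Σ_{j≠i} y_j into 3y, so 381 = 10y and y = 38.1.

38.1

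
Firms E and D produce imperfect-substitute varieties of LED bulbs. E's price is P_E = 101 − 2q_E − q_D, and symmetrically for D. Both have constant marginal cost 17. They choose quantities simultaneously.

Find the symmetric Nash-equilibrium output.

16.8

Firm E's profit: π = q_E(101 − 2q_E − q_D) − 17q_E.
∂π/∂q_E = 84 − 4q_E − q_D = 0 ⇒ q_E = 21 − 0.25q_D.
By symmetry q_D = q_E; substituting into the reaction function, 1.25q_E = 21 and q_E = 16.8.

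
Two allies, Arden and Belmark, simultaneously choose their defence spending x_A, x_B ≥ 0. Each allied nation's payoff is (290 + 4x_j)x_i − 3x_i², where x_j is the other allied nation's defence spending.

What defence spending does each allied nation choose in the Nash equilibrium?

Arden's payoff is (290 + 4x_B)x_A − 3x_A².
∂π/∂x_A = 290 + 4x_B − 6x_A = 0, so x_A = 145/3 + (2/3)x_B.
By symmetry x_B = x_A; substituting into the reaction function, (1/3)x_A = 145/3 and x_A = 145.

145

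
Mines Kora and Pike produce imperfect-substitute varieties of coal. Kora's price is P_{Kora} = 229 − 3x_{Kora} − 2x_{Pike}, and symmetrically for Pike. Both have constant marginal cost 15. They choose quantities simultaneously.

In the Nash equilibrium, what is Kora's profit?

2146.6875

Mine Kora's profit: π = x_{Kora}(229 − 3x_{Kora} − 2x_{Pike}) − 15x_{Kora}.
∂π/∂x_{Kora} = 214 − 6x_{Kora} − 2x_{Pike} = 0 ⇒ x_{Kora} = 107/3 − (1/3)x_{Pike}.
By symmetry x_{Pike} = x_{Kora}; substituting into the reaction function, (4/3)x_{Kora} = 107/3 and x_{Kora} = 26.75.
P_{Kora} = 229 − 3·26.75 − 2·26.75 = 95.25.
Profit = (95.25 − 15)·26.75 = 2146.6875.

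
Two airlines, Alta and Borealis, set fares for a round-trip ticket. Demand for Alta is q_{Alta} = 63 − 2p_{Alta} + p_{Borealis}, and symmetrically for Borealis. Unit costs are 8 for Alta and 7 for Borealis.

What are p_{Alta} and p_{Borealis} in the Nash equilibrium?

26.2, 25.8

Alta's profit: π = (p_{Alta} − 8)(63 − 2p_{Alta} + p_{Borealis}).
∂π/∂p_{Alta} = 79 − 4p_{Alta} + p_{Borealis} = 0 ⇒ p_{Alta} = 19.75 + 0.25p_{Borealis}.
Similarly p_{Borealis} = 19.25 + 0.25p_{Alta}.
Plugging p_{Borealis} into Alta's best response: p_{Alta} = 19.75 + 0.25(19.25 + 0.25p_{Alta}) ⇒ 0.9375p_{Alta} = 24.5625, so p_{Alta} = 26.2.
Then p_{Borealis} = 19.25 + 0.25·26.2 = 25.8.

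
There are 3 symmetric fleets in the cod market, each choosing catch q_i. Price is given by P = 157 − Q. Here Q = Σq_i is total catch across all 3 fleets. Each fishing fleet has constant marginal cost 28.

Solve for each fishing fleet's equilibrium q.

A representative fishing fleet's profit is π_i = q_i(157 − Q) − 28q_i, with Q = q_i + Σ_{j≠i} q_j.
First-order condition: 129 − 2q_i − Σ_{j≠i} q_j = 0.
In a symmetric equilibrium every fishing fleet chooses the same q, so Σ_{j≠i} q_j = 2q. The condition becomes 129 − 4q = 0, giving q = 129/4 = 32.25.

32.25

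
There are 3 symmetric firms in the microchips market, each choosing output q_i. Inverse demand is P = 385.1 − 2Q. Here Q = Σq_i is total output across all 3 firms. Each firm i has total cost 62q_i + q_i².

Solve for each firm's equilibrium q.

A representative firm's profit is π_i = q_i(385.1 − 2Q) − 62q_i − q_i², with Q = q_i + Σ_{j≠i} q_j.
First-order condition: 323.1 − 6q_i − 2Σ_{j≠i} q_j = 0.
Imposing symmetry (q_j = q for all j) turns Σ_{j≠i} q_j into 2q, so 323.1 = 10q and q = 32.31.

32.31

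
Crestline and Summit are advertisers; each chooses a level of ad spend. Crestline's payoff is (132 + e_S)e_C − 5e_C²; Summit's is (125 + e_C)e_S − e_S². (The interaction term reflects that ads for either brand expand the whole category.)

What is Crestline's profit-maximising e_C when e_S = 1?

Expanding Crestline's payoff: 132e_C + e_Se_C − 5e_C².
∂π/∂e_C = 132 + e_S − 10e_C = 0, so e_C = 13.2 + 0.1e_S.
At e_S = 1: e_C = 13.2 + 0.1·1 = 13.3.

13.3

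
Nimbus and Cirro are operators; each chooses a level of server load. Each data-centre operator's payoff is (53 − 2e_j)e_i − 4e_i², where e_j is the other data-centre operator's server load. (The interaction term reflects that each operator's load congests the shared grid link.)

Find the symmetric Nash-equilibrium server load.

5.3

Nimbus's payoff is (53 − 2e_C)e_N − 4e_N².
∂π/∂e_N = 53 − 2e_C − 8e_N = 0, so e_N = 6.625 − 0.25e_C.
By symmetry e_C = e_N; substituting into the reaction function, 1.25e_N = 6.625 and e_N = 5.3.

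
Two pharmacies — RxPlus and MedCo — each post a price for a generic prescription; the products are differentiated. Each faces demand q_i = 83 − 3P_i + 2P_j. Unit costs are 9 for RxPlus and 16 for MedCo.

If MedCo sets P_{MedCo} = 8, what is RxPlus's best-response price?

RxPlus's profit: π = (P_{RxPlus} − 9)(83 − 3P_{RxPlus} + 2P_{MedCo}).
∂π/∂P_{RxPlus} = 110 − 6P_{RxPlus} + 2P_{MedCo} = 0 ⇒ P_{RxPlus} = 55/3 + (1/3)P_{MedCo}.
At P_{MedCo} = 8: P_{RxPlus} = 55/3 + (1/3)·8 = 21.

21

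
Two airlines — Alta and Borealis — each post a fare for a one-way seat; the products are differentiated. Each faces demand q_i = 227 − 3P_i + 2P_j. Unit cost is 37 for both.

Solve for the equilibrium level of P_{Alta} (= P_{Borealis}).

Alta's profit: π = (P_{Alta} − 37)(227 − 3P_{Alta} + 2P_{Borealis}).
∂π/∂P_{Alta} = 338 − 6P_{Alta} + 2P_{Borealis} = 0 ⇒ P_{Alta} = 169/3 + (1/3)P_{Borealis}.
By symmetry P_{Borealis} = P_{Alta}; substituting into the reaction function, (2/3)P_{Alta} = 169/3 and P_{Alta} = 84.5.

84.5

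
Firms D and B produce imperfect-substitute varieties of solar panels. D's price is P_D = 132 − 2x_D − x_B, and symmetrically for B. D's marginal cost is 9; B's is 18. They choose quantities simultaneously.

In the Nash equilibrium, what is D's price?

59.4

Firm D's profit: π = x_D(132 − 2x_D − x_B) − 9x_D.
∂π/∂x_D = 123 − 4x_D − x_B = 0 ⇒ x_D = 30.75 − 0.25x_B.
Similarly x_B = 28.5 − 0.25x_D.
Substituting the second reaction function into the first: x_D = 30.75 − 0.25(28.5 − 0.25x_D), which gives 0.9375x_D = 23.625 ⇒ x_D = 25.2.
Then x_B = 28.5 − 0.25·25.2 = 22.2.
P_D = 132 − 2·25.2 − 22.2 = 59.4.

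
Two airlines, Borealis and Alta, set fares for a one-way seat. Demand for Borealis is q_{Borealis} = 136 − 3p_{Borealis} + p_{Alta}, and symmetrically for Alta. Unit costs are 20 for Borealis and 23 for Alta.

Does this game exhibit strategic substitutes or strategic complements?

strategic complements

Borealis's profit: π = (p_{Borealis} − 20)(136 − 3p_{Borealis} + p_{Alta}).
∂π/∂p_{Borealis} = 196 − 6p_{Borealis} + p_{Alta} = 0 ⇒ p_{Borealis} = 98/3 + (1/6)p_{Alta}.
The best-response slope dp_{Borealis}/dp_{Alta} = 1/6 > 0: the reaction function is upward-sloping, so the choices are strategic complements.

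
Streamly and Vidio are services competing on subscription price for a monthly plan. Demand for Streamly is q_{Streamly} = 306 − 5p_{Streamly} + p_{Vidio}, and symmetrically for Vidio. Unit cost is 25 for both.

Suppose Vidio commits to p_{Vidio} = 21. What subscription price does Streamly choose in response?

45.2

Streamly's profit: π = (p_{Streamly} − 25)(306 − 5p_{Streamly} + p_{Vidio}).
∂π/∂p_{Streamly} = 431 − 10p_{Streamly} + p_{Vidio} = 0 ⇒ p_{Streamly} = 43.1 + 0.1p_{Vidio}.
At p_{Vidio} = 21: p_{Streamly} = 43.1 + 0.1·21 = 45.2.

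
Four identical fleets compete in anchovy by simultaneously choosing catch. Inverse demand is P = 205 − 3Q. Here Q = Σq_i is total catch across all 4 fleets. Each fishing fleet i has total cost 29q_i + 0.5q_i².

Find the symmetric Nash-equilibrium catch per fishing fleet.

11

A representative fishing fleet's profit is π_i = q_i(205 − 3Q) − 29q_i − 0.5q_i², with Q = q_i + Σ_{j≠i} q_j.
First-order condition: 176 − 7q_i − 3Σ_{j≠i} q_j = 0.
In a symmetric equilibrium every fishing fleet chooses the same q, so Σ_{j≠i} q_j = 3q. The condition becomes 176 − 16q = 0, giving q = 176/16 = 11.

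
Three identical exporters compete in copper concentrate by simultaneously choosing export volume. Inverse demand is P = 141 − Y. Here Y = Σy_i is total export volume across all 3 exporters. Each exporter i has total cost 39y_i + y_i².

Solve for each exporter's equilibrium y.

17

A representative exporter's profit is π_i = y_i(141 − Y) − 39y_i − y_i², with Y = y_i + Σ_{j≠i} y_j.
First-order condition: 102 − 4y_i − Σ_{j≠i} y_j = 0.
With identical exporters, set every y_j = y: then 102 − 4y − 2y = 0, i.e. y = 102/6 = 17.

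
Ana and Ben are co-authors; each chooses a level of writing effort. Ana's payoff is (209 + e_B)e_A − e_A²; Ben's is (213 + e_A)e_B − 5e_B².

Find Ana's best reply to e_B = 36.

Expanding Ana's payoff: 209e_A + e_Be_A − e_A².
∂π/∂e_A = 209 + e_B − 2e_A = 0, so e_A = 104.5 + 0.5e_B.
At e_B = 36: e_A = 104.5 + 0.5·36 = 122.5.

122.5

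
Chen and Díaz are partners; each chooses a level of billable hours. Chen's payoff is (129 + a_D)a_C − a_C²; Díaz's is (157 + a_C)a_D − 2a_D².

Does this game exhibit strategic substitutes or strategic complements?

Expanding Chen's payoff: 129a_C + a_Da_C − a_C².
∂π/∂a_C = 129 + a_D − 2a_C = 0, so a_C = 64.5 + 0.5a_D.
The best-response slope da_C/da_D = 0.5 > 0: the reaction function is upward-sloping, so the choices are strategic complements.

strategic complements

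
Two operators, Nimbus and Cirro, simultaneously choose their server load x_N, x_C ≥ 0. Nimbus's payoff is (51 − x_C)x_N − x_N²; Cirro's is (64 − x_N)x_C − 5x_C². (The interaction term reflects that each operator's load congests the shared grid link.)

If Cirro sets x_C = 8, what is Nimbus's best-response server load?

Expanding Nimbus's payoff: 51x_N − x_Cx_N − x_N².
∂π/∂x_N = 51 − x_C − 2x_N = 0, so x_N = 25.5 − 0.5x_C.
At x_C = 8: x_N = 25.5 − 0.5·8 = 21.5.

21.5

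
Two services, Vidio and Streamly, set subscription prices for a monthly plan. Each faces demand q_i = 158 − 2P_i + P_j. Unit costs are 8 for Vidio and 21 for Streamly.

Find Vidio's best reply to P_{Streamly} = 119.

Vidio's profit: π = (P_{Vidio} − 8)(158 − 2P_{Vidio} + P_{Streamly}).
∂π/∂P_{Vidio} = 174 − 4P_{Vidio} + P_{Streamly} = 0 ⇒ P_{Vidio} = 43.5 + 0.25P_{Streamly}.
At P_{Streamly} = 119: P_{Vidio} = 43.5 + 0.25·119 = 73.25.

73.25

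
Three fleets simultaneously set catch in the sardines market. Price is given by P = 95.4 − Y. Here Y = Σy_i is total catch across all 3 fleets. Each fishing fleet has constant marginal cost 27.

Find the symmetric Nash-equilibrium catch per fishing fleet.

A representative fishing fleet's profit is π_i = y_i(95.4 − Y) − 27y_i, with Y = y_i + Σ_{j≠i} y_j.
First-order condition: 68.4 − 2y_i − Σ_{j≠i} y_j = 0.
With identical fishing fleets, set every y_j = y: then 68.4 − 2y − 2y = 0, i.e. y = 68.4/4 = 17.1.

17.1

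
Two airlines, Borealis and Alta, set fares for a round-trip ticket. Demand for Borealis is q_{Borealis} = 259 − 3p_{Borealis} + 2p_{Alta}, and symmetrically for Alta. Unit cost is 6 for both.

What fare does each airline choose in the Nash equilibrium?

69.25

Borealis's profit: π = (p_{Borealis} − 6)(259 − 3p_{Borealis} + 2p_{Alta}).
∂π/∂p_{Borealis} = 277 − 6p_{Borealis} + 2p_{Alta} = 0 ⇒ p_{Borealis} = 277/6 + (1/3)p_{Alta}.
The game is symmetric, so in equilibrium p_{Alta} = p_{Borealis}: the reaction function gives (2/3)p_{Borealis} = 277/6, hence p_{Borealis} = 69.25.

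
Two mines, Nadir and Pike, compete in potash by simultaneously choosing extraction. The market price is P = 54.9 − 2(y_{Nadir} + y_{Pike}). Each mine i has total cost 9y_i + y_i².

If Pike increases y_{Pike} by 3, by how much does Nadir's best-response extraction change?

-1

Mine Nadir's profit: π = y_{Nadir}(54.9 − 2(y_{Nadir} + y_{Pike})) − 9y_{Nadir} − y_{Nadir}².
∂π/∂y_{Nadir} = 45.9 − 6y_{Nadir} − 2y_{Pike} = 0, so y_{Nadir} = 7.65 − (1/3)y_{Pike}.
The reaction-function slope is −1/3, so a 3-unit rise in y_{Pike} moves y_{Nadir} by −1/3 × 3 = −1. Nadir's best response falls — the actions are strategic substitutes.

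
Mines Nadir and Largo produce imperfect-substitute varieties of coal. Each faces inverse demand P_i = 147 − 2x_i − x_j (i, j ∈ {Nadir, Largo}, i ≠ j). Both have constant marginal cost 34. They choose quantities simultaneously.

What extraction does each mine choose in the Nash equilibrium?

Mine Nadir's profit: π = x_{Nadir}(147 − 2x_{Nadir} − x_{Largo}) − 34x_{Nadir}.
∂π/∂x_{Nadir} = 113 − 4x_{Nadir} − x_{Largo} = 0 ⇒ x_{Nadir} = 28.25 − 0.25x_{Largo}.
Setting x_{Nadir} = x_{Largo} in the reaction function: x_{Nadir} = 28.25 − 0.25x_{Nadir}, so x_{Nadir} = 28.25 / 1.25 = 22.6.

22.6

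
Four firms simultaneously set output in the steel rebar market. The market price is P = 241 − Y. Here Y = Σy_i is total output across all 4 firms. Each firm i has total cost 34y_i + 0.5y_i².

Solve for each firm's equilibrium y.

A representative firm's profit is π_i = y_i(241 − Y) − 34y_i − 0.5y_i², with Y = y_i + Σ_{j≠i} y_j.
First-order condition: 207 − 3y_i − Σ_{j≠i} y_j = 0.
Imposing symmetry (y_j = y for all j) turns Σ_{j≠i} y_j into 3y, so 207 = 6y and y = 34.5.

34.5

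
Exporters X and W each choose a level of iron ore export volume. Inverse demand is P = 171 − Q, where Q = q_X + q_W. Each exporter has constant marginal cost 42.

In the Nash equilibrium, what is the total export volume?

Exporter X's profit: π = q_X(171 − (q_X + q_W)) − 42q_X.
∂π/∂q_X = 129 − 2q_X − q_W = 0, so q_X = 64.5 − 0.5q_W.
Setting q_X = q_W in the reaction function: q_X = 64.5 − 0.5q_X, so q_X = 64.5 / 1.5 = 43.
Total export volume: 43 + 43 = 86.

86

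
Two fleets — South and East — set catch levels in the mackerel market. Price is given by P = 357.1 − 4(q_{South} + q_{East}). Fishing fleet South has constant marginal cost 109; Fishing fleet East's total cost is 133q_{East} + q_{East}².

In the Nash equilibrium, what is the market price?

Fishing fleet South's profit: π = q_{South}(357.1 − 4(q_{South} + q_{East})) − 109q_{South}.
∂π/∂q_{South} = 248.1 − 8q_{South} − 4q_{East} = 0, so q_{South} = 31.0125 − 0.5q_{East}.
For East: ∂π/∂q_{East} = 224.1 − 10q_{East} − 4q_{South} = 0 ⇒ q_{East} = 22.41 − 0.4q_{South}.
Solving the two reaction functions simultaneously: (1 − (−0.5)(−0.4))q_{South} = 31.0125 − 0.5·22.41, so 0.8q_{South} = 19.8075 and q_{South} = 7923/320.
Then q_{East} = 22.41 − 0.4·(7923/320) = 2001/160.
Equilibrium price: P = 357.1 − 4·(2385/64) = 208.0375.

208.0375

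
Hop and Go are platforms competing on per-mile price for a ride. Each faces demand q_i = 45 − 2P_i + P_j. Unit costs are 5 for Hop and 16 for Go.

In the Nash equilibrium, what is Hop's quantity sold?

Hop's profit: π = (P_{Hop} − 5)(45 − 2P_{Hop} + P_{Go}).
∂π/∂P_{Hop} = 55 − 4P_{Hop} + P_{Go} = 0 ⇒ P_{Hop} = 13.75 + 0.25P_{Go}.
Similarly P_{Go} = 19.25 + 0.25P_{Hop}.
Substituting the second reaction function into the first: P_{Hop} = 13.75 + 0.25(19.25 + 0.25P_{Hop}), which gives 0.9375P_{Hop} = 18.5625 ⇒ P_{Hop} = 19.8.
Then P_{Go} = 19.25 + 0.25·19.8 = 24.2.
q_{Hop} = 45 − 2·19.8 + 24.2 = 29.6.

29.6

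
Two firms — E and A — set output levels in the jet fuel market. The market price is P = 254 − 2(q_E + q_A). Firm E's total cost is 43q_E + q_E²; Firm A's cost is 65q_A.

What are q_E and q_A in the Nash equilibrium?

Firm E's profit: π = q_E(254 − 2(q_E + q_A)) − 43q_E − q_E².
∂π/∂q_E = 211 − 6q_E − 2q_A = 0, so q_E = 211/6 − (1/3)q_A.
For A: ∂π/∂q_A = 189 − 4q_A − 2q_E = 0 ⇒ q_A = 47.25 − 0.5q_E.
Substituting the second reaction function into the first: q_E = 211/6 − (1/3)(47.25 − 0.5q_E), which gives (5/6)q_E = 233/12 ⇒ q_E = 23.3.
Then q_A = 47.25 − 0.5·23.3 = 35.6.

23.3, 35.6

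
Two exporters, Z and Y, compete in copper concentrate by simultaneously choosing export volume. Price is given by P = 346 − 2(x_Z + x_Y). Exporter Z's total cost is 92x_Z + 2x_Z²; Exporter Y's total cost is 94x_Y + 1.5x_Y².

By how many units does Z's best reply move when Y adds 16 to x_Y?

-4

Exporter Z's profit: π = x_Z(346 − 2(x_Z + x_Y)) − 92x_Z − 2x_Z².
∂π/∂x_Z = 254 − 8x_Z − 2x_Y = 0, so x_Z = 31.75 − 0.25x_Y.
The reaction-function slope is −0.25, so a 16-unit rise in x_Y moves x_Z by −0.25 × 16 = −4. Z's best response falls — the actions are strategic substitutes.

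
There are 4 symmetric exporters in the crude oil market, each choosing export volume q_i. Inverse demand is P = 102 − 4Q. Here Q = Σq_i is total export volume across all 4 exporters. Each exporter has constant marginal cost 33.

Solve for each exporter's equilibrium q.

3.45

A representative exporter's profit is π_i = q_i(102 − 4Q) − 33q_i, with Q = q_i + Σ_{j≠i} q_j.
First-order condition: 69 − 8q_i − 4Σ_{j≠i} q_j = 0.
With identical exporters, set every q_j = q: then 69 − 8q − 12q = 0, i.e. q = 69/20 = 3.45.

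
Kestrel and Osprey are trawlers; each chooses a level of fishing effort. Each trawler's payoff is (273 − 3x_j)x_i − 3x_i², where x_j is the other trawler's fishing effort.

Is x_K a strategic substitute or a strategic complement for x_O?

Kestrel's payoff is (273 − 3x_O)x_K − 3x_K².
∂π/∂x_K = 273 − 3x_O − 6x_K = 0, so x_K = 45.5 − 0.5x_O.
The best-response slope dx_K/dx_O = −0.5 < 0: the reaction function is downward-sloping, so the choices are strategic substitutes.

strategic substitutes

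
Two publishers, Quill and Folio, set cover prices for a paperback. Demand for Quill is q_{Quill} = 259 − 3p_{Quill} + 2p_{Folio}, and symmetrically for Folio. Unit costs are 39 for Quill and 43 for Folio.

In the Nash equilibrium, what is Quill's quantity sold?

Quill's profit: π = (p_{Quill} − 39)(259 − 3p_{Quill} + 2p_{Folio}).
∂π/∂p_{Quill} = 376 − 6p_{Quill} + 2p_{Folio} = 0 ⇒ p_{Quill} = 188/3 + (1/3)p_{Folio}.
Similarly p_{Folio} = 194/3 + (1/3)p_{Quill}.
Substituting the second reaction function into the first: p_{Quill} = 188/3 + (1/3)(194/3 + (1/3)p_{Quill}), which gives (8/9)p_{Quill} = 758/9 ⇒ p_{Quill} = 94.75.
Then p_{Folio} = 194/3 + (1/3)·94.75 = 96.25.
q_{Quill} = 259 − 3·94.75 + 2·96.25 = 167.25.

167.25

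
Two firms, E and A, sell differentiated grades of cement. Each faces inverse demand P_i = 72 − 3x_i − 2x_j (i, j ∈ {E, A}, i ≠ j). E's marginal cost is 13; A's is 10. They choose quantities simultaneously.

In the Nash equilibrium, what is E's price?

Firm E's profit: π = x_E(72 − 3x_E − 2x_A) − 13x_E.
∂π/∂x_E = 59 − 6x_E − 2x_A = 0 ⇒ x_E = 59/6 − (1/3)x_A.
Similarly x_A = 31/3 − (1/3)x_E.
Substituting the second reaction function into the first: x_E = 59/6 − (1/3)(31/3 − (1/3)x_E), which gives (8/9)x_E = 115/18 ⇒ x_E = 7.1875.
Then x_A = 31/3 − (1/3)·7.1875 = 7.9375.
P_E = 72 − 3·7.1875 − 2·7.9375 = 34.5625.

34.5625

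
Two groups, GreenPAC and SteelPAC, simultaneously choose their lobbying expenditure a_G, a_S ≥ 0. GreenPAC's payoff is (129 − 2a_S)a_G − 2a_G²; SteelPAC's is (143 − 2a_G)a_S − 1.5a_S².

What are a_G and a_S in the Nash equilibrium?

12.625, 39.25

Expanding GreenPAC's payoff: 129a_G − 2a_Sa_G − 2a_G².
∂π/∂a_G = 129 − 2a_S − 4a_G = 0, so a_G = 32.25 − 0.5a_S.
Likewise for SteelPAC: a_S = 143/3 − (2/3)a_G.
Substituting the second reaction function into the first: a_G = 32.25 − 0.5(143/3 − (2/3)a_G), which gives (2/3)a_G = 101/12 ⇒ a_G = 12.625.
Then a_S = 143/3 − (2/3)·12.625 = 39.25.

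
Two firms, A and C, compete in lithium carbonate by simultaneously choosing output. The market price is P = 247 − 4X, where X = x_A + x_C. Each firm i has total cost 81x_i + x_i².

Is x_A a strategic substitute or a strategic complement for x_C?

strategic substitutes

Firm A's profit: π = x_A(247 − 4(x_A + x_C)) − 81x_A − x_A².
∂π/∂x_A = 166 − 10x_A − 4x_C = 0, so x_A = 16.6 − 0.4x_C.
The best-response slope dx_A/dx_C = −0.4 < 0: the reaction function is downward-sloping, so the choices are strategic substitutes.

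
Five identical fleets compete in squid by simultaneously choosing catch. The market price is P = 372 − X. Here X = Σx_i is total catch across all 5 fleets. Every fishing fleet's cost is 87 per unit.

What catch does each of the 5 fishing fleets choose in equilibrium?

A representative fishing fleet's profit is π_i = x_i(372 − X) − 87x_i, with X = x_i + Σ_{j≠i} x_j.
First-order condition: 285 − 2x_i − Σ_{j≠i} x_j = 0.
With identical fishing fleets, set every x_j = x: then 285 − 2x − 4x = 0, i.e. x = 285/6 = 47.5.

47.5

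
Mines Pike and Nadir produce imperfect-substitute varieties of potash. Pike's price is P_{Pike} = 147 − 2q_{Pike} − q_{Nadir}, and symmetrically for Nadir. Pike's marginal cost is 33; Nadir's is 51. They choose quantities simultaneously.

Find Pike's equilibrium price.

Mine Pike's profit: π = q_{Pike}(147 − 2q_{Pike} − q_{Nadir}) − 33q_{Pike}.
∂π/∂q_{Pike} = 114 − 4q_{Pike} − q_{Nadir} = 0 ⇒ q_{Pike} = 28.5 − 0.25q_{Nadir}.
Similarly q_{Nadir} = 24 − 0.25q_{Pike}.
Solving the two reaction functions simultaneously: (1 − (−0.25)(−0.25))q_{Pike} = 28.5 − 0.25·24, so 0.9375q_{Pike} = 22.5 and q_{Pike} = 24.
Then q_{Nadir} = 24 − 0.25·24 = 18.
P_{Pike} = 147 − 2·24 − 18 = 81.

81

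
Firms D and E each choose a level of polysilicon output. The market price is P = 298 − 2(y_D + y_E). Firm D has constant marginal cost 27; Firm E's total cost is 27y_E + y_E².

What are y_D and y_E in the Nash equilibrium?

54.2, 27.1

Firm D's profit: π = y_D(298 − 2(y_D + y_E)) − 27y_D.
∂π/∂y_D = 271 − 4y_D − 2y_E = 0, so y_D = 67.75 − 0.5y_E.
For E: ∂π/∂y_E = 271 − 6y_E − 2y_D = 0 ⇒ y_E = 271/6 − (1/3)y_D.
Plugging y_E into D's best response: y_D = 67.75 − 0.5(271/6 − (1/3)y_D) ⇒ (5/6)y_D = 271/6, so y_D = 54.2.
Then y_E = 271/6 − (1/3)·54.2 = 27.1.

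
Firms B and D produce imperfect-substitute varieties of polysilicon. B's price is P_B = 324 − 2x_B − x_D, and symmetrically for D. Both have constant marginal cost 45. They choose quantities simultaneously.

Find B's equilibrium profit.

6227.28

Firm B's profit: π = x_B(324 − 2x_B − x_D) − 45x_B.
∂π/∂x_B = 279 − 4x_B − x_D = 0 ⇒ x_B = 69.75 − 0.25x_D.
By symmetry x_D = x_B; substituting into the reaction function, 1.25x_B = 69.75 and x_B = 55.8.
P_B = 324 − 2·55.8 − 55.8 = 156.6.
Profit = (156.6 − 45)·55.8 = 6227.28.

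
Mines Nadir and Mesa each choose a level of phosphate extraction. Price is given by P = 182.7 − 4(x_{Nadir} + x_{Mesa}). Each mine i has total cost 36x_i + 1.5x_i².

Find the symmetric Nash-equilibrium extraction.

Mine Nadir's profit: π = x_{Nadir}(182.7 − 4(x_{Nadir} + x_{Mesa})) − 36x_{Nadir} − 1.5x_{Nadir}².
∂π/∂x_{Nadir} = 146.7 − 11x_{Nadir} − 4x_{Mesa} = 0, so x_{Nadir} = 1467/110 − (4/11)x_{Mesa}.
The game is symmetric, so in equilibrium x_{Mesa} = x_{Nadir}: the reaction function gives (15/11)x_{Nadir} = 1467/110, hence x_{Nadir} = 9.78.

9.78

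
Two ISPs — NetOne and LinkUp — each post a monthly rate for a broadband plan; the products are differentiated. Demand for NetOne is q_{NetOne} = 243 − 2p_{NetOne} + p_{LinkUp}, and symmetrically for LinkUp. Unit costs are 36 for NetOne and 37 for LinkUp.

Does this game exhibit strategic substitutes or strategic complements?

strategic complements

NetOne's profit: π = (p_{NetOne} − 36)(243 − 2p_{NetOne} + p_{LinkUp}).
∂π/∂p_{NetOne} = 315 − 4p_{NetOne} + p_{LinkUp} = 0 ⇒ p_{NetOne} = 78.75 + 0.25p_{LinkUp}.
The best-response slope dp_{NetOne}/dp_{LinkUp} = 0.25 > 0: the reaction function is upward-sloping, so the choices are strategic complements.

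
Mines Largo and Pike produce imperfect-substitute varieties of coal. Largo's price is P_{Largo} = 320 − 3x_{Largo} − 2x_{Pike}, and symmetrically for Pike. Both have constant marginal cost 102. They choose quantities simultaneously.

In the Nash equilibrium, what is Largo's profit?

2227.6875

Mine Largo's profit: π = x_{Largo}(320 − 3x_{Largo} − 2x_{Pike}) − 102x_{Largo}.
∂π/∂x_{Largo} = 218 − 6x_{Largo} − 2x_{Pike} = 0 ⇒ x_{Largo} = 109/3 − (1/3)x_{Pike}.
Setting x_{Largo} = x_{Pike} in the reaction function: x_{Largo} = 109/3 − (1/3)x_{Largo}, so x_{Largo} = (109/3) / (4/3) = 27.25.
P_{Largo} = 320 − 3·27.25 − 2·27.25 = 183.75.
Profit = (183.75 − 102)·27.25 = 2227.6875.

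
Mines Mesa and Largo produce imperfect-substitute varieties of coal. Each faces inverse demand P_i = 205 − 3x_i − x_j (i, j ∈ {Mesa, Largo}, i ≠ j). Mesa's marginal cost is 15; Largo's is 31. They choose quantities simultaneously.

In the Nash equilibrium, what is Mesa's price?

Mine Mesa's profit: π = x_{Mesa}(205 − 3x_{Mesa} − x_{Largo}) − 15x_{Mesa}.
∂π/∂x_{Mesa} = 190 − 6x_{Mesa} − x_{Largo} = 0 ⇒ x_{Mesa} = 95/3 − (1/6)x_{Largo}.
Similarly x_{Largo} = 29 − (1/6)x_{Mesa}.
Solving the two reaction functions simultaneously: (1 − (−1/6)(−1/6))x_{Mesa} = 95/3 − (1/6)·29, so (35/36)x_{Mesa} = 161/6 and x_{Mesa} = 27.6.
Then x_{Largo} = 29 − (1/6)·27.6 = 24.4.
P_{Mesa} = 205 − 3·27.6 − 24.4 = 97.8.

97.8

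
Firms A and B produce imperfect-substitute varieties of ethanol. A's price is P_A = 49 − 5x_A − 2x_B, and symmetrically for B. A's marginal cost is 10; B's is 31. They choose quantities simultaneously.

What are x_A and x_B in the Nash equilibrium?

3.6875, 1.0625

Firm A's profit: π = x_A(49 − 5x_A − 2x_B) − 10x_A.
∂π/∂x_A = 39 − 10x_A − 2x_B = 0 ⇒ x_A = 3.9 − 0.2x_B.
Similarly x_B = 1.8 − 0.2x_A.
Plugging x_B into A's best response: x_A = 3.9 − 0.2(1.8 − 0.2x_A) ⇒ 0.96x_A = 3.54, so x_A = 3.6875.
Then x_B = 1.8 − 0.2·3.6875 = 1.0625.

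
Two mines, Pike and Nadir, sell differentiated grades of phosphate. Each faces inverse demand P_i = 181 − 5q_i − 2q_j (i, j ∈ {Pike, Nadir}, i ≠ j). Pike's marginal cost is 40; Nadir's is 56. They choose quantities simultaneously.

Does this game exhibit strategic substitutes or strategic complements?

strategic substitutes

Mine Pike's profit: π = q_{Pike}(181 − 5q_{Pike} − 2q_{Nadir}) − 40q_{Pike}.
∂π/∂q_{Pike} = 141 − 10q_{Pike} − 2q_{Nadir} = 0 ⇒ q_{Pike} = 14.1 − 0.2q_{Nadir}.
The best-response slope dq_{Pike}/dq_{Nadir} = −0.2 < 0: the reaction function is downward-sloping, so the choices are strategic substitutes.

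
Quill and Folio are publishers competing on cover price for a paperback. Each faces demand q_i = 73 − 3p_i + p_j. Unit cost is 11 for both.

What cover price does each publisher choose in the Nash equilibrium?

Quill's profit: π = (p_{Quill} − 11)(73 − 3p_{Quill} + p_{Folio}).
∂π/∂p_{Quill} = 106 − 6p_{Quill} + p_{Folio} = 0 ⇒ p_{Quill} = 53/3 + (1/6)p_{Folio}.
By symmetry p_{Folio} = p_{Quill}; substituting into the reaction function, (5/6)p_{Quill} = 53/3 and p_{Quill} = 21.2.

21.2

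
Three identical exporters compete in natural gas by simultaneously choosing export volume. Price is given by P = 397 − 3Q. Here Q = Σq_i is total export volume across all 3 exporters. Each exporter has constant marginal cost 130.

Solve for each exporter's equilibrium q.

22.25

A representative exporter's profit is π_i = q_i(397 − 3Q) − 130q_i, with Q = q_i + Σ_{j≠i} q_j.
First-order condition: 267 − 6q_i − 3Σ_{j≠i} q_j = 0.
In a symmetric equilibrium every exporter chooses the same q, so Σ_{j≠i} q_j = 2q. The condition becomes 267 − 12q = 0, giving q = 267/12 = 22.25.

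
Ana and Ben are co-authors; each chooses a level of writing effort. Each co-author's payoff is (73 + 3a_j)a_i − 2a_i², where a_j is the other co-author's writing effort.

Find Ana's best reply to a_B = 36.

45.25

Ana's payoff is (73 + 3a_B)a_A − 2a_A².
∂π/∂a_A = 73 + 3a_B − 4a_A = 0, so a_A = 18.25 + 0.75a_B.
At a_B = 36: a_A = 18.25 + 0.75·36 = 45.25.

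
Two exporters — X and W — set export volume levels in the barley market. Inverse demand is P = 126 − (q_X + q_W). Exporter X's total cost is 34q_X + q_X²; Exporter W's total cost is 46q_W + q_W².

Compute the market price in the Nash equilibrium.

91.6

Exporter X's profit: π = q_X(126 − (q_X + q_W)) − 34q_X − q_X².
∂π/∂q_X = 92 − 4q_X − q_W = 0, so q_X = 23 − 0.25q_W.
By the same steps for W: q_W = 20 − 0.25q_X.
Solving the two reaction functions simultaneously: (1 − (−0.25)(−0.25))q_X = 23 − 0.25·20, so 0.9375q_X = 18 and q_X = 19.2.
Then q_W = 20 − 0.25·19.2 = 15.2.
Equilibrium price: P = 126 − 34.4 = 91.6.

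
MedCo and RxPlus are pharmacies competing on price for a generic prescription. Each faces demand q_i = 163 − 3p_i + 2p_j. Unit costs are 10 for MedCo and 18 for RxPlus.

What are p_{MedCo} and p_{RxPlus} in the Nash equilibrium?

MedCo's profit: π = (p_{MedCo} − 10)(163 − 3p_{MedCo} + 2p_{RxPlus}).
∂π/∂p_{MedCo} = 193 − 6p_{MedCo} + 2p_{RxPlus} = 0 ⇒ p_{MedCo} = 193/6 + (1/3)p_{RxPlus}.
Similarly p_{RxPlus} = 217/6 + (1/3)p_{MedCo}.
Plugging p_{RxPlus} into MedCo's best response: p_{MedCo} = 193/6 + (1/3)(217/6 + (1/3)p_{MedCo}) ⇒ (8/9)p_{MedCo} = 398/9, so p_{MedCo} = 49.75.
Then p_{RxPlus} = 217/6 + (1/3)·49.75 = 52.75.

49.75, 52.75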